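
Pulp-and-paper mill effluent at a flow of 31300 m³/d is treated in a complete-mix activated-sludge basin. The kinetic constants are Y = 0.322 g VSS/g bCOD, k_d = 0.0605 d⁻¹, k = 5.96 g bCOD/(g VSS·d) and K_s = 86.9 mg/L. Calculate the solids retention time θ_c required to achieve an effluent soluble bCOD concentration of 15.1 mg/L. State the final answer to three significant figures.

At the target effluent, Y k S/(K_s+S) = 0.322×5.96×15.1/102.0 = 0.2841 d⁻¹.
θ_c = 1/(μ − k_d) = 1/(0.2841 − 0.0605) = 1/0.2236 = 4.472 d.

θ_c ≈ 4.47 d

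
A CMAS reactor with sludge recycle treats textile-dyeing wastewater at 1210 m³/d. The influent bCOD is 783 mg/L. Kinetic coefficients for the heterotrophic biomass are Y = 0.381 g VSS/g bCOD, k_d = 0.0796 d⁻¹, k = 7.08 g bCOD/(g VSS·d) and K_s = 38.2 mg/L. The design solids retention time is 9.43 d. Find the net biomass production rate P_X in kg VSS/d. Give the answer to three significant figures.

P_X ≈ 205 kg VSS/d

For a completely mixed reactor with recycle the Lawrence–McCarty relation gives S = K_s·(1 + k_d·θ_c) / [θ_c·(Y·k − k_d) − 1] = 38.2 × (1 + 0.0796 × 9.43) / [9.43 × (0.381 × 7.08 − 0.0796) − 1] = 66.87 / 23.69 = 2.823 mg/L.
Y_obs = Y / (1 + k_d θ_c) = 0.381 / (1 + 0.0796 × 9.43) = 0.381 / 1.751 = 0.2176.
Substrate removed = Q·(S₀ − S) = 1210 m³/d × (783 − 2.82) g/m³ = 9.44×10^5 g/d = 944.0 kg/d.
Biomass produced: P_X = Y_obs·Q·ΔS = 0.2176 × 944.0 ≈ 205.5 kg VSS/d.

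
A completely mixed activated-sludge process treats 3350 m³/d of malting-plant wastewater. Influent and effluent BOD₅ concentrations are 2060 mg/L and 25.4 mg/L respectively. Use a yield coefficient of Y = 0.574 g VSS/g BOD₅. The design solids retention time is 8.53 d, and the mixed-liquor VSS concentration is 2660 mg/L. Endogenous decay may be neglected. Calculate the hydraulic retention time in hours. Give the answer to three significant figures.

τ ≈ 89.9 h

V·X = Y·Q·ΔS·θ_c gives V = 0.574 × 3350 × (2060 − 25.4) × 8.53 / 2660 = 12546 m³.
τ = V/Q = 12546/3350 = 3.745 d, or 89.88 h.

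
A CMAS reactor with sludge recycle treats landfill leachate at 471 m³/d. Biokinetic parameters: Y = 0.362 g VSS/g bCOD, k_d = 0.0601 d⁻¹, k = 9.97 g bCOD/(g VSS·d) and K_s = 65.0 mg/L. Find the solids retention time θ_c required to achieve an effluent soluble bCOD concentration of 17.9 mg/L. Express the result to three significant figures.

θ_c ≈ 1.39 d

At the target effluent, Y k S/(K_s+S) = 0.362×9.97×17.9/82.90 = 0.7793 d⁻¹.
θ_c = 1/(μ − k_d) = 1/(0.7793 − 0.0601) = 1/0.7192 = 1.390 d.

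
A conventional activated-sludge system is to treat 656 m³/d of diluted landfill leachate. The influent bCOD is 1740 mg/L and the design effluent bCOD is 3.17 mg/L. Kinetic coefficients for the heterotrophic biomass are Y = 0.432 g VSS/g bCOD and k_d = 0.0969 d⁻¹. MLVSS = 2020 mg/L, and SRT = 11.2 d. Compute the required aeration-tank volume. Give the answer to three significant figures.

Rearranging the biomass balance for a CMAS with decay, V = Y·Q·ΔS·θ_c / [X·(1+k_d θ_c)] = 0.432 × 656 × (1740 − 3.17) × 11.2 / [2020 × (1 + 0.0969 × 11.2)] = 5.51×10^6 / 4212 = 1309 m³.

V ≈ 1310 m³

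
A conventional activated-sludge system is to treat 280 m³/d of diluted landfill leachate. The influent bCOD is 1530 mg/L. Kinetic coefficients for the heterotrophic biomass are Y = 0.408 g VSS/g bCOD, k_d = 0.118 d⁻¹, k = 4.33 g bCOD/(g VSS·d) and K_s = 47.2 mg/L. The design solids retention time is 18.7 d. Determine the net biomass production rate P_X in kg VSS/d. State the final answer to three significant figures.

For a completely mixed reactor with recycle the Lawrence–McCarty relation gives S = K_s·(1 + k_d·θ_c) / [θ_c·(Y·k − k_d) − 1] = 47.2 × (1 + 0.118 × 18.7) / [18.7 × (0.408 × 4.33 − 0.118) − 1] = 151.4 / 29.83 = 5.074 mg/L.
The observed yield is Y_obs = Y/(1 + k_d·θ_c) = 0.408 / (1 + 0.118 × 18.7) = 0.408 / 3.207 = 0.1272 g VSS per g bCOD removed.
Mass of bCOD removed per day: Q(S₀ − S) = 280 × 1525 g/m³ = 427.0 kg/d.
Net biomass production P_X = Y_obs × Q·(S₀ − S) = 0.1272 × 427.0 = 54.33 kg VSS/d.

P_X ≈ 54.3 kg VSS/d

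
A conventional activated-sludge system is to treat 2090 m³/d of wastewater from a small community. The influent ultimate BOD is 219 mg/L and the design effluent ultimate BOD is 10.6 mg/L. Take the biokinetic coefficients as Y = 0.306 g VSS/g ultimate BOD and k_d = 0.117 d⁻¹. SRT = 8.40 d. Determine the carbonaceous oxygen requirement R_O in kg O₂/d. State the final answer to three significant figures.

R_O ≈ 340 kg O₂/d

Correct the yield for decay: Y_obs = Y/(1 + k_d θ_c) = 0.306 / (1 + 0.117 × 8.40) = 0.306 / 1.983 = 0.1543.
Q·(S₀ − S) = 2090 × (219 − 10.6) × 10⁻³ = 435.6 kg/d removed.
Biomass synthesised: P_X = Y_obs × 435.6 = 67.22 kg VSS/d.
R_O = Q·(S₀ − S) − 1.42·P_X = 435.6 − 1.42 × 67.22 = 340.1 kg O₂/d.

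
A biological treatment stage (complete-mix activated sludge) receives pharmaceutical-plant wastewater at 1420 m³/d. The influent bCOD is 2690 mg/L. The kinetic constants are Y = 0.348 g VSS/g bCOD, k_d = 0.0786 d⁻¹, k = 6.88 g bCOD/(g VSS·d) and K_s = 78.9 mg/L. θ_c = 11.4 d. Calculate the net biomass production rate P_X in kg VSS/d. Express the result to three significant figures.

P_X ≈ 700 kg VSS/d

Effluent substrate depends only on kinetics and SRT: S = K_s(1 + k_d θ_c) / [θ_c(Yk − k_d) − 1] = 78.9 × (1 + 0.0786 × 11.4) / [11.4 × (0.348 × 6.88 − 0.0786) − 1] = 149.6 / 25.40 = 5.890 mg/L.
Correct the yield for decay: Y_obs = Y/(1 + k_d θ_c) = 0.348 / (1 + 0.0786 × 11.4) = 0.348 / 1.896 = 0.1835.
Q·(S₀ − S) = 1420 × (2690 − 5.89) × 10⁻³ = 3811 kg/d removed.
P_X = Y_obs · Q(S₀ − S) = 0.1835 × 3811 = 699.6 kg VSS/d.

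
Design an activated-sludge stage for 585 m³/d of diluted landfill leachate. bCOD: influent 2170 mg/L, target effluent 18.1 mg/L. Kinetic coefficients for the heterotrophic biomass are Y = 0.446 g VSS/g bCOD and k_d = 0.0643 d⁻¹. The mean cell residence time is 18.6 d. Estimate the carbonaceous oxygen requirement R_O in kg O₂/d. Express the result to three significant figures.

R_O ≈ 896 kg O₂/d

Y_obs = Y / (1 + k_d θ_c) = 0.446 / (1 + 0.0643 × 18.6) = 0.446 / 2.196 = 0.2031.
Mass of bCOD removed per day: Q(S₀ − S) = 585 × 2152 g/m³ = 1259 kg/d.
P_X = Y_obs·Q·(S₀ − S) = 0.2031 × 1259 = 255.7 kg VSS/d.
R_O = Q·(S₀ − S) − 1.42·P_X = 1259 − 1.42 × 255.7 = 895.8 kg O₂/d.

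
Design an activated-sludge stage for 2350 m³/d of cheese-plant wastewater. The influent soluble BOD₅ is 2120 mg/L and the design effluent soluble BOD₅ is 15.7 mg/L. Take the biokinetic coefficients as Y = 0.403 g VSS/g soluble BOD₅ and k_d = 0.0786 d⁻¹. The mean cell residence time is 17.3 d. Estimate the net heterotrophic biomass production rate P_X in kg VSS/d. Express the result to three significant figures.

P_X ≈ 845 kg VSS/d

The observed yield is Y_obs = Y/(1 + k_d·θ_c) = 0.403 / (1 + 0.0786 × 17.3) = 0.403 / 2.360 = 0.1708 g VSS per g soluble BOD₅ removed.
Q·(S₀ − S) = 2350 × (2120 − 15.7) × 10⁻³ = 4945 kg/d removed.
Biomass produced: P_X = Y_obs·Q·ΔS = 0.1708 × 4945 ≈ 844.5 kg VSS/d.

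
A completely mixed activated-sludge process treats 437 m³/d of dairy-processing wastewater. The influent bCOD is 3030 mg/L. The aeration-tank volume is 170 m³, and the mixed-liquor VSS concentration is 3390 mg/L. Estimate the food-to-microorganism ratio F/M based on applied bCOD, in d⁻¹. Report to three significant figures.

Food-to-microorganism ratio F/M = Q S₀ / (V X) = 437 × 3030 / (170.0 × 3390) = 2.298 d⁻¹.

F/M ≈ 2.30 d⁻¹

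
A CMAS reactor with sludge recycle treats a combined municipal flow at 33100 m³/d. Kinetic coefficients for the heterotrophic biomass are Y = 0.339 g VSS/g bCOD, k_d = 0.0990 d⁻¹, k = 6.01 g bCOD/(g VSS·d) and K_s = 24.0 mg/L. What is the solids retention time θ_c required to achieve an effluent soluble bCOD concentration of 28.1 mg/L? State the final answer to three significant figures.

At the target effluent, Y k S/(K_s+S) = 0.339×6.01×28.1/52.10 = 1.099 d⁻¹.
Then 1/θ_c = μ − k_d = 1.099 − 0.0990 = 0.9999 d⁻¹, giving θ_c = 1.000 d.

θ_c ≈ 1.00 d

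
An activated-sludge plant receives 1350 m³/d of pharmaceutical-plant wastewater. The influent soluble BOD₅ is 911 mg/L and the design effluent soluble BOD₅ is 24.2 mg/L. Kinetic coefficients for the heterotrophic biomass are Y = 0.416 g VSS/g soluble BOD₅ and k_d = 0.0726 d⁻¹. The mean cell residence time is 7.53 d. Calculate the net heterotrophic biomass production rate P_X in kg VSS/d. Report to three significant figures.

Y_obs = Y / (1 + k_d θ_c) = 0.416 / (1 + 0.0726 × 7.53) = 0.416 / 1.547 = 0.2690.
ΔS = 911 − 24.2 = 886.8 mg/L, so the substrate removal rate is 1350 × 886.8/1000 = 1197 kg soluble BOD₅/d.
Net biomass production P_X = Y_obs × Q·(S₀ − S) = 0.2690 × 1197 = 322.0 kg VSS/d.

P_X ≈ 322 kg VSS/d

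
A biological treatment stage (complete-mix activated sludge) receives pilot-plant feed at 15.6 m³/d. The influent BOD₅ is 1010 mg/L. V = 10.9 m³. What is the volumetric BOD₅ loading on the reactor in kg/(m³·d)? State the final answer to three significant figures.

Applied BOD₅ load per unit volume = Q·S₀/V = (15.6 × 1010/1000)/10.90 = 1.446 kg BOD₅·m⁻³·d⁻¹.

L_v ≈ 1.45 kg BOD₅/(m³·d)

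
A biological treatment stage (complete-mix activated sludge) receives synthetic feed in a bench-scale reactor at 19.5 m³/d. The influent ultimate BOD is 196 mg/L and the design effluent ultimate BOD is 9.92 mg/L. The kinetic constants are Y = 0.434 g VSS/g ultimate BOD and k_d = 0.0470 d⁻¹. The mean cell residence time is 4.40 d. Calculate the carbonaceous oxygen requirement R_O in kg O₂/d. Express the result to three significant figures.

Y_obs = Y / (1 + k_d θ_c) = 0.434 / (1 + 0.0470 × 4.40) = 0.434 / 1.207 = 0.3596.
Q·(S₀ − S) = 19.5 × (196 − 9.92) × 10⁻³ = 3.629 kg/d removed.
Net sludge production P_X = 0.3596 × 3.629 = 1.305 kg VSS/d.
R_O = Q·ΔS − 1.42 P_X = 3.629 − 1.853 = 1.776 kg O₂/d.

R_O ≈ 1.78 kg O₂/d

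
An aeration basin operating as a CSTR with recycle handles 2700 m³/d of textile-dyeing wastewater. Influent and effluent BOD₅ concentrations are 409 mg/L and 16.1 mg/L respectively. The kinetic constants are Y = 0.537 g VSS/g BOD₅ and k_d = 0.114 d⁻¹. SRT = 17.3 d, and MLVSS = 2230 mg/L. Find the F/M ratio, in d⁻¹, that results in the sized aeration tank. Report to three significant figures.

Rearranging the biomass balance for a CMAS with decay, V = Y·Q·ΔS·θ_c / [X·(1+k_d θ_c)] = 0.537 × 2700 × (409 − 16.1) × 17.3 / [2230 × (1 + 0.114 × 17.3)] = 9.86×10^6 / 6628 = 1487 m³.
F/M = Q·S₀ / (V·X) = 2700 × 409 / (1487 × 2230) = 0.3330 g BOD₅·(g VSS·d)⁻¹.

F/M ≈ 0.333 d⁻¹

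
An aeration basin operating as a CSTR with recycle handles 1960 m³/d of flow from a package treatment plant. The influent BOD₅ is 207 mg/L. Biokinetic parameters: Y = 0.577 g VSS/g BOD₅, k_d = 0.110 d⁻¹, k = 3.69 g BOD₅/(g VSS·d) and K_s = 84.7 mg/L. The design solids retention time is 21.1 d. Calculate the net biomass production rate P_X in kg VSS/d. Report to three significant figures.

P_X ≈ 68.2 kg VSS/d

For a completely mixed reactor with recycle the Lawrence–McCarty relation gives S = K_s·(1 + k_d·θ_c) / [θ_c·(Y·k − k_d) − 1] = 84.7 × (1 + 0.110 × 21.1) / [21.1 × (0.577 × 3.69 − 0.110) − 1] = 281.3 / 41.60 = 6.761 mg/L.
The observed yield is Y_obs = Y/(1 + k_d·θ_c) = 0.577 / (1 + 0.110 × 21.1) = 0.577 / 3.321 = 0.1737 g VSS per g BOD₅ removed.
ΔS = 207 − 6.76 = 200.2 mg/L, so the substrate removal rate is 1960 × 200.2/1000 = 392.5 kg BOD₅/d.
Net biomass production P_X = Y_obs × Q·(S₀ − S) = 0.1737 × 392.5 = 68.19 kg VSS/d.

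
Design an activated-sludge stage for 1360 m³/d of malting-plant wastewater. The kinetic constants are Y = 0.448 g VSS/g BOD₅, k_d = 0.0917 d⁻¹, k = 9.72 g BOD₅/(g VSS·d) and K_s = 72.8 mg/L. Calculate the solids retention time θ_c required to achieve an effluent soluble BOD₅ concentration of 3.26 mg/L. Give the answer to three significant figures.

θ_c ≈ 10.5 d

From 1/θ_c = Y·k·S/(K_s + S) − k_d: Y·k·S/(K_s+S) = 0.448 × 9.72 × 3.26 / (72.8 + 3.26) = 0.1866 d⁻¹.
1/θ_c = 0.1866 − 0.0917 = 0.09494 d⁻¹, so θ_c = 10.53 d.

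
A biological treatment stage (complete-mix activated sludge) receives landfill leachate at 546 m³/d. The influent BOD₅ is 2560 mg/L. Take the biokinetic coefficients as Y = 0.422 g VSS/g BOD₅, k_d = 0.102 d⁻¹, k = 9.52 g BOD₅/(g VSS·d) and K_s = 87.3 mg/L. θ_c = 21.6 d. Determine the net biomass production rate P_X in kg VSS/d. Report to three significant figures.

For a completely mixed reactor with recycle the Lawrence–McCarty relation gives S = K_s·(1 + k_d·θ_c) / [θ_c·(Y·k − k_d) − 1] = 87.3 × (1 + 0.102 × 21.6) / [21.6 × (0.422 × 9.52 − 0.102) − 1] = 279.6 / 83.57 = 3.346 mg/L.
Correct the yield for decay: Y_obs = Y/(1 + k_d θ_c) = 0.422 / (1 + 0.102 × 21.6) = 0.422 / 3.203 = 0.1317.
Q·(S₀ − S) = 546 × (2560 − 3.35) × 10⁻³ = 1396 kg/d removed.
So the net sludge growth is P_X = 0.1317 × 1396 = 183.9 kg VSS/d.

P_X ≈ 184 kg VSS/d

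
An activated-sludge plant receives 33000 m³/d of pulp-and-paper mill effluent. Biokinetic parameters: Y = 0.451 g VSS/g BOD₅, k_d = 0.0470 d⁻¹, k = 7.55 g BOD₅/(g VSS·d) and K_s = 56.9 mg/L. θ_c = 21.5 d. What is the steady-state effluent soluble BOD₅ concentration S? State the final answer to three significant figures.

From the Monod/SRT balance for a CMAS, S = K_s·(1+k_d θ_c)/[θ_c·(Y k − k_d) − 1] = 56.9 × (1 + 0.0470 × 21.5) / [21.5 × (0.451 × 7.55 − 0.0470) − 1] = 114.4 / 71.20 = 1.607 mg/L.

S ≈ 1.61 mg/L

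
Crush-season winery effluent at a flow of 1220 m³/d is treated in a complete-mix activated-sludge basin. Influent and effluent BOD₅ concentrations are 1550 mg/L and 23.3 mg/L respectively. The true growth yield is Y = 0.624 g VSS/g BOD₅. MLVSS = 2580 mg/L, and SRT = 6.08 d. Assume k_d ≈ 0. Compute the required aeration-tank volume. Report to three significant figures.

V ≈ 2740 m³

With k_d = 0 the design equation reduces to V = Y Q (S₀−S) θ_c / X = 0.624 × 1220 × (1550 − 23.3) × 6.08 / 2580 = 2739 m³.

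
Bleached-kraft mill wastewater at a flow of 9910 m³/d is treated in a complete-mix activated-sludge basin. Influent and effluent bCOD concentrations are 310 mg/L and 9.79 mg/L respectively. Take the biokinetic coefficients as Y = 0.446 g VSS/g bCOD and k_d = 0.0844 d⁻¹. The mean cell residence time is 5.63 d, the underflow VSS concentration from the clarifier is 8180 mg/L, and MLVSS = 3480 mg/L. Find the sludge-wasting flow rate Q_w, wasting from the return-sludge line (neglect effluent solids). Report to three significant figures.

Rearranging the biomass balance for a CMAS with decay, V = Y·Q·ΔS·θ_c / [X·(1+k_d θ_c)] = 0.446 × 9910 × (310 − 9.79) × 5.63 / [3480 × (1 + 0.0844 × 5.63)] = 7.47×10^6 / 5134 = 1455 m³.
Q_w = (V·X)/(θ_c X_r) = 1455 × 3480 / (5.63 × 8180) = 110.0 m³/d.

Q_w ≈ 110 m³/d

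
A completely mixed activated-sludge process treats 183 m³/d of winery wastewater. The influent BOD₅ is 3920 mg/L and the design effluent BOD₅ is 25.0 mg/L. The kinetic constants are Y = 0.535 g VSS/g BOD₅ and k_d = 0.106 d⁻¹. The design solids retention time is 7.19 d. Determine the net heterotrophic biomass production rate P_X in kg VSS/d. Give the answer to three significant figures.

P_X ≈ 216 kg VSS/d

Correct the yield for decay: Y_obs = Y/(1 + k_d θ_c) = 0.535 / (1 + 0.106 × 7.19) = 0.535 / 1.762 = 0.3036.
Substrate removed = Q·(S₀ − S) = 183 m³/d × (3920 − 25.0) g/m³ = 7.13×10^5 g/d = 712.8 kg/d.
Biomass produced: P_X = Y_obs·Q·ΔS = 0.3036 × 712.8 ≈ 216.4 kg VSS/d.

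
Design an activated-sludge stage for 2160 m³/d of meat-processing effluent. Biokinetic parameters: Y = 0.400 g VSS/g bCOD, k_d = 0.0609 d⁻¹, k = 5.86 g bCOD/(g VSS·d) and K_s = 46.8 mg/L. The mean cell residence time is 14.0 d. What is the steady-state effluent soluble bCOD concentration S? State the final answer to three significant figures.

For a completely mixed reactor with recycle the Lawrence–McCarty relation gives S = K_s·(1 + k_d·θ_c) / [θ_c·(Y·k − k_d) − 1] = 46.8 × (1 + 0.0609 × 14.0) / [14.0 × (0.400 × 5.86 − 0.0609) − 1] = 86.70 / 30.96 = 2.800 mg/L.

S ≈ 2.80 mg/L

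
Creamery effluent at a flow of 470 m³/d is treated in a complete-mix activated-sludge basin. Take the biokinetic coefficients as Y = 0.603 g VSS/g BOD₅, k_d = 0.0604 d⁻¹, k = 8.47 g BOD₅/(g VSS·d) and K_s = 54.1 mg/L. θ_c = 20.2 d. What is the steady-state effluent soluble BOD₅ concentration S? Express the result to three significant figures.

S ≈ 1.19 mg/L

For a completely mixed reactor with recycle the Lawrence–McCarty relation gives S = K_s·(1 + k_d·θ_c) / [θ_c·(Y·k − k_d) − 1] = 54.1 × (1 + 0.0604 × 20.2) / [20.2 × (0.603 × 8.47 − 0.0604) − 1] = 120.1 / 100.9 = 1.190 mg/L.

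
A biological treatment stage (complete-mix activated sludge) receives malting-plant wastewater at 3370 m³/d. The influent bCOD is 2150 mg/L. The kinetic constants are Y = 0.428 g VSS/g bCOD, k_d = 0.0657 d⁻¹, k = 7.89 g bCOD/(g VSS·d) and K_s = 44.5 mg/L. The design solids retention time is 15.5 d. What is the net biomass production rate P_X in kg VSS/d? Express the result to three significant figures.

P_X ≈ 1540 kg VSS/d

For a completely mixed reactor with recycle the Lawrence–McCarty relation gives S = K_s·(1 + k_d·θ_c) / [θ_c·(Y·k − k_d) − 1] = 44.5 × (1 + 0.0657 × 15.5) / [15.5 × (0.428 × 7.89 − 0.0657) − 1] = 89.82 / 50.32 = 1.785 mg/L.
Correct the yield for decay: Y_obs = Y/(1 + k_d θ_c) = 0.428 / (1 + 0.0657 × 15.5) = 0.428 / 2.018 = 0.2121.
Substrate removed = Q·(S₀ − S) = 3370 m³/d × (2150 − 1.78) g/m³ = 7.24×10^6 g/d = 7240 kg/d.
Biomass produced: P_X = Y_obs·Q·ΔS = 0.2121 × 7240 ≈ 1535 kg VSS/d.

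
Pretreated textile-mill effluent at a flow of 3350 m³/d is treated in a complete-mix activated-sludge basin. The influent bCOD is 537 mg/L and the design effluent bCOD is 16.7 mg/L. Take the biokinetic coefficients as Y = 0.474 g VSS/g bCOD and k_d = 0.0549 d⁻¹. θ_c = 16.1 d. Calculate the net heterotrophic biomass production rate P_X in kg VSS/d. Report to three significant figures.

P_X ≈ 439 kg VSS/d

Y_obs = Y / (1 + k_d θ_c) = 0.474 / (1 + 0.0549 × 16.1) = 0.474 / 1.884 = 0.2516.
Q·(S₀ − S) = 3350 × (537 − 16.7) × 10⁻³ = 1743 kg/d removed.
Biomass produced: P_X = Y_obs·Q·ΔS = 0.2516 × 1743 ≈ 438.6 kg VSS/d.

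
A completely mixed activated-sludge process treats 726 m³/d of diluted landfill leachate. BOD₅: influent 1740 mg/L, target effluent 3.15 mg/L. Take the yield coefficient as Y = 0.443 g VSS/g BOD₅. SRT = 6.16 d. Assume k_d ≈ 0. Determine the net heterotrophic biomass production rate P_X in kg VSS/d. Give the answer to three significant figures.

P_X ≈ 559 kg VSS/d

No decay correction is needed, so Y_obs = Y = 0.443.
Substrate removed = Q·(S₀ − S) = 726 m³/d × (1740 − 3.15) g/m³ = 1.26×10^6 g/d = 1261 kg/d.
P_X = Y_obs · Q(S₀ − S) = 0.4430 × 1261 = 558.6 kg VSS/d.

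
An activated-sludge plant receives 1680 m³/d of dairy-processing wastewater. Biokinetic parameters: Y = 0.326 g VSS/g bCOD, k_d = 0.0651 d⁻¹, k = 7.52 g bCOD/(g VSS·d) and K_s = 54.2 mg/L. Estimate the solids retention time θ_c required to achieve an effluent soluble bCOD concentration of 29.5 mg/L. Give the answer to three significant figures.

At the target effluent, Y k S/(K_s+S) = 0.326×7.52×29.5/83.70 = 0.8640 d⁻¹.
θ_c = 1/(μ − k_d) = 1/(0.8640 − 0.0651) = 1/0.7989 = 1.252 d.

θ_c ≈ 1.25 d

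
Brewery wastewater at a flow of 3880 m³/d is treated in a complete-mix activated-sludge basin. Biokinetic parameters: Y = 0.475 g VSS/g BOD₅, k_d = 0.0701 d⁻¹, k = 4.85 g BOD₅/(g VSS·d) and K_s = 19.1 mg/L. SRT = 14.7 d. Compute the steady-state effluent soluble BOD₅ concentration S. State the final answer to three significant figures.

S ≈ 1.22 mg/L

From the Monod/SRT balance for a CMAS, S = K_s·(1+k_d θ_c)/[θ_c·(Y k − k_d) − 1] = 19.1 × (1 + 0.0701 × 14.7) / [14.7 × (0.475 × 4.85 − 0.0701) − 1] = 38.78 / 31.83 = 1.218 mg/L.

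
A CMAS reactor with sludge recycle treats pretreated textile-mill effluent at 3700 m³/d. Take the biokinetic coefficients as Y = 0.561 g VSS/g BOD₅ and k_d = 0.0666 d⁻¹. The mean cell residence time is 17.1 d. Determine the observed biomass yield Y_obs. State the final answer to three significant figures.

Y_obs ≈ 0.262 g VSS/g BOD₅

Y_obs = Y / (1 + k_d θ_c) = 0.561 / (1 + 0.0666 × 17.1) = 0.561 / 2.139 = 0.2623.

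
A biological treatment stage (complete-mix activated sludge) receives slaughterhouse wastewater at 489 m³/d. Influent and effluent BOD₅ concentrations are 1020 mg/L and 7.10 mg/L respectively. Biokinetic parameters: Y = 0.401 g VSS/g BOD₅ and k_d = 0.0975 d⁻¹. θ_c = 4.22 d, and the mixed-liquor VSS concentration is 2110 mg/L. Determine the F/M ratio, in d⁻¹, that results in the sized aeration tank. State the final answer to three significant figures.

F/M ≈ 0.840 d⁻¹

From the SRT design equation V = Y Q (S₀−S) θ_c / [X (1 + k_d θ_c)] = 0.401 × 489 × (1020 − 7.10) × 4.22 / [2110 × (1 + 0.0975 × 4.22)] = 8.38×10^5 / 2978 = 281.4 m³.
F/M = Q·S₀ / (V·X) = 489 × 1020 / (281.4 × 2110) = 0.8399 g BOD₅·(g VSS·d)⁻¹.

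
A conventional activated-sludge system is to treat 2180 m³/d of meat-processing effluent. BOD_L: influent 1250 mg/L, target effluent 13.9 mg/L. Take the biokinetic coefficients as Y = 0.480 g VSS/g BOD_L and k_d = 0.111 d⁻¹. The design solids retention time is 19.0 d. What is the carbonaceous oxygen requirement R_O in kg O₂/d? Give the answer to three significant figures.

R_O ≈ 2100 kg O₂/d

Observed yield with endogenous decay: Y_obs = Y / (1 + k_d·θ_c) = 0.480 / (1 + 0.111 × 19.0) = 0.480 / 3.109 = 0.1544 g VSS/g BOD_L.
Q·(S₀ − S) = 2180 × (1250 − 13.9) × 10⁻³ = 2695 kg/d removed.
Net sludge production P_X = 0.1544 × 2695 = 416.0 kg VSS/d.
R_O = Q·ΔS − 1.42 P_X = 2695 − 590.8 = 2104 kg O₂/d.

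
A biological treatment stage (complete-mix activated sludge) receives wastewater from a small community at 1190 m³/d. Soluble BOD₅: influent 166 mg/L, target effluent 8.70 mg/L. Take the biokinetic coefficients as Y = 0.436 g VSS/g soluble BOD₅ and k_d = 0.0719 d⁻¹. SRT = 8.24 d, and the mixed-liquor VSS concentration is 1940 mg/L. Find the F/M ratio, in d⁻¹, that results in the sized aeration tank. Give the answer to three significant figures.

F/M ≈ 0.468 d⁻¹

Steady-state biomass mass balance: V·X·(1 + k_d·θ_c) = Y·Q·(S₀ − S)·θ_c, so V = 0.436 × 1190 × (166 − 8.70) × 8.24 / [1940 × (1 + 0.0719 × 8.24)] = 6.72×10^5 / 3089 = 217.7 m³.
F/M = applied load / biomass = Q·S₀/(V·X) = 1190 × 166 / (217.7 × 1940) = 0.4678 d⁻¹.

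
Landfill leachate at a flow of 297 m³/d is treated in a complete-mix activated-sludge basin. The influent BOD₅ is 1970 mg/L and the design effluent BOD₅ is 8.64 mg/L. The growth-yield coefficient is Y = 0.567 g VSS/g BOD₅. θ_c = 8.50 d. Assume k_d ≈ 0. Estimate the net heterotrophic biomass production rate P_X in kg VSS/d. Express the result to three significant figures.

P_X ≈ 330 kg VSS/d

With endogenous decay neglected, the observed yield equals the true yield: Y_obs = Y = 0.567 g VSS/g BOD₅.
Mass of BOD₅ removed per day: Q(S₀ − S) = 297 × 1961 g/m³ = 582.5 kg/d.
P_X = Y_obs · Q(S₀ − S) = 0.5670 × 582.5 = 330.3 kg VSS/d.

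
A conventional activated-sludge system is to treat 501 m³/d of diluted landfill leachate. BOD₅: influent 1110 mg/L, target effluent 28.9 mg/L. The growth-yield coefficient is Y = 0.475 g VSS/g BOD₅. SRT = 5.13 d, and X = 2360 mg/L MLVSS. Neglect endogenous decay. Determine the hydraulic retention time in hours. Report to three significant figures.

V·X = Y·Q·ΔS·θ_c gives V = 0.475 × 501 × (1110 − 28.9) × 5.13 / 2360 = 559.2 m³.
τ = V/Q = 559.2/501 = 1.116 d, or 26.79 h.

τ ≈ 26.8 h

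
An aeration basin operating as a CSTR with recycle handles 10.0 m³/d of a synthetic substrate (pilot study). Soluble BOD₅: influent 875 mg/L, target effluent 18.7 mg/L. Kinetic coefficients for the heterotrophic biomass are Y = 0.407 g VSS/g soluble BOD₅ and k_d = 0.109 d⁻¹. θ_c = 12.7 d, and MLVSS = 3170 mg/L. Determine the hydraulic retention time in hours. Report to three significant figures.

Rearranging the biomass balance for a CMAS with decay, V = Y·Q·ΔS·θ_c / [X·(1+k_d θ_c)] = 0.407 × 10.0 × (875 − 18.7) × 12.7 / [3170 × (1 + 0.109 × 12.7)] = 4.43×10^4 / 7558 = 5.856 m³.
HRT = V/Q = 5.856 m³ / 10.0 m³·d⁻¹ = 0.5856 d × 24 = 14.05 h.

τ ≈ 14.1 h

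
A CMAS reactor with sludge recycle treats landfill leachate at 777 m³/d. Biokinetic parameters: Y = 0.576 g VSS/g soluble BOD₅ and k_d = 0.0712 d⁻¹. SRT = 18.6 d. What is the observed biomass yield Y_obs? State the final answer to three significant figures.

Y_obs ≈ 0.248 g VSS/g soluble BOD₅

The observed yield is Y_obs = Y/(1 + k_d·θ_c) = 0.576 / (1 + 0.0712 × 18.6) = 0.576 / 2.324 = 0.2478 g VSS per g soluble BOD₅ removed.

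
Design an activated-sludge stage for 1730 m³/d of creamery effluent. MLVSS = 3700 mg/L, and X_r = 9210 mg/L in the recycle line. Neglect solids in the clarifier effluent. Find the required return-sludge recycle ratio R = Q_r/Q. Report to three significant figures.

Solids balance on the clarifier gives (1+R)X = R·X_r, so R = X/(X_r − X) = 3700 / (9210 − 3700) = 0.6715.

R ≈ 0.672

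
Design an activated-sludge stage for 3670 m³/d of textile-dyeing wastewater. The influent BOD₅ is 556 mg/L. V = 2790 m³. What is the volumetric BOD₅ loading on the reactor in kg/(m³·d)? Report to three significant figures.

L_v ≈ 0.731 kg BOD₅/(m³·d)

L_v = Q S₀ / V = 3670 × 556 × 10⁻³ / 2790 = 0.7314 kg/(m³·d).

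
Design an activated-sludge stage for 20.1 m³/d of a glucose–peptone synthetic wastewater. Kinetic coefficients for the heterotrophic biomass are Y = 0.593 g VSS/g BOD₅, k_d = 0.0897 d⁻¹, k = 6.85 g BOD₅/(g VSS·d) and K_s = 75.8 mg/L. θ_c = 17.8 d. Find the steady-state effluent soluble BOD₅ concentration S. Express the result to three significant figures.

Effluent substrate depends only on kinetics and SRT: S = K_s(1 + k_d θ_c) / [θ_c(Yk − k_d) − 1] = 75.8 × (1 + 0.0897 × 17.8) / [17.8 × (0.593 × 6.85 − 0.0897) − 1] = 196.8 / 69.71 = 2.824 mg/L.

S ≈ 2.82 mg/L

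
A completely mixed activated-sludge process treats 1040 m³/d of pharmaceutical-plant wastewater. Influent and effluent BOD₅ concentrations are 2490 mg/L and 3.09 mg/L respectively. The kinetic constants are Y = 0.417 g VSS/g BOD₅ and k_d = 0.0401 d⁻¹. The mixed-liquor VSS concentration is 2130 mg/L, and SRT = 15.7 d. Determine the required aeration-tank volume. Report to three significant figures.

V ≈ 4880 m³

From the SRT design equation V = Y Q (S₀−S) θ_c / [X (1 + k_d θ_c)] = 0.417 × 1040 × (2490 − 3.09) × 15.7 / [2130 × (1 + 0.0401 × 15.7)] = 1.69×10^7 / 3471 = 4878 m³.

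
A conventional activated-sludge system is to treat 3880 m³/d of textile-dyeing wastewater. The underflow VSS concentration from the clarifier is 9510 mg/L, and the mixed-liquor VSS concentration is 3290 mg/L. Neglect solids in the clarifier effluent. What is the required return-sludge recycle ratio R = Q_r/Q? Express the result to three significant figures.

R ≈ 0.529

Solids balance on the clarifier gives (1+R)X = R·X_r, so R = X/(X_r − X) = 3290 / (9510 − 3290) = 0.5289.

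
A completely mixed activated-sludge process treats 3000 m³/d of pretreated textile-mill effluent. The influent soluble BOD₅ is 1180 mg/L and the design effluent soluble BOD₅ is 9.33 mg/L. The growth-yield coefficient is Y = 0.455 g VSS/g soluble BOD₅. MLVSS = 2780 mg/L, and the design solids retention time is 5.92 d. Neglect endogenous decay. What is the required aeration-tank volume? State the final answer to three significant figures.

With k_d = 0 the design equation reduces to V = Y Q (S₀−S) θ_c / X = 0.455 × 3000 × (1180 − 9.33) × 5.92 / 2780 = 3403 m³.

V ≈ 3400 m³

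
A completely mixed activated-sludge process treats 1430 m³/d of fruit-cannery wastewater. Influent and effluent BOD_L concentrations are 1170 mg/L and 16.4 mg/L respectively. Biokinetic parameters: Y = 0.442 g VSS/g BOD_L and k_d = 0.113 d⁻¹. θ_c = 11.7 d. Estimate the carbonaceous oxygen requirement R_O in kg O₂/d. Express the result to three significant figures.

The observed yield is Y_obs = Y/(1 + k_d·θ_c) = 0.442 / (1 + 0.113 × 11.7) = 0.442 / 2.322 = 0.1903 g VSS per g BOD_L removed.
ΔS = 1170 − 16.4 = 1154 mg/L, so the substrate removal rate is 1430 × 1154/1000 = 1650 kg BOD_L/d.
Net sludge production P_X = 0.1903 × 1650 = 314.0 kg VSS/d.
Carbonaceous O₂ demand = substrate oxidised − cell-mass equivalent = 1650 − 1.42 × 314.0 = 1204 kg O₂/d.

R_O ≈ 1200 kg O₂/d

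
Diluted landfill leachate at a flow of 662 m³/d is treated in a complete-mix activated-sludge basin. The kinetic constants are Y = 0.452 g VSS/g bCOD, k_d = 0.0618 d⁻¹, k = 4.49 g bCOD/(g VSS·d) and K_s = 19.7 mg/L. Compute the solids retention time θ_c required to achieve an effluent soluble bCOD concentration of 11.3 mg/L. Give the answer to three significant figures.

θ_c ≈ 1.47 d

At the target effluent, Y k S/(K_s+S) = 0.452×4.49×11.3/31.00 = 0.7398 d⁻¹.
1/θ_c = 0.7398 − 0.0618 = 0.6780 d⁻¹, so θ_c = 1.475 d.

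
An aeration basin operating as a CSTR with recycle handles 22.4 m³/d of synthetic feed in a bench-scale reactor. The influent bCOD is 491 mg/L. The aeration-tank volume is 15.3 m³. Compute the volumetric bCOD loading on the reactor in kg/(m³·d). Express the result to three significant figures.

L_v ≈ 0.719 kg bCOD/(m³·d)

Volumetric loading L_v = Q·S₀ / V = 22.4 × 491 g/m³ / 15.30 m³ = 718.8 g/(m³·d) = 0.7188 kg bCOD/(m³·d).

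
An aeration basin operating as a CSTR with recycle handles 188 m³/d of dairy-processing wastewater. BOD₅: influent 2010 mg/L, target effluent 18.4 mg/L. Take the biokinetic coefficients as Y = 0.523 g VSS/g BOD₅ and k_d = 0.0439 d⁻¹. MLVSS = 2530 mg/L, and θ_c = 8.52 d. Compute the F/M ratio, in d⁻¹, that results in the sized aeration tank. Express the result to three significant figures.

F/M ≈ 0.311 d⁻¹

Steady-state biomass mass balance: V·X·(1 + k_d·θ_c) = Y·Q·(S₀ − S)·θ_c, so V = 0.523 × 188 × (2010 − 18.4) × 8.52 / [2530 × (1 + 0.0439 × 8.52)] = 1.67×10^6 / 3476 = 479.9 m³.
F/M = applied load / biomass = Q·S₀/(V·X) = 188 × 2010 / (479.9 × 2530) = 0.3112 d⁻¹.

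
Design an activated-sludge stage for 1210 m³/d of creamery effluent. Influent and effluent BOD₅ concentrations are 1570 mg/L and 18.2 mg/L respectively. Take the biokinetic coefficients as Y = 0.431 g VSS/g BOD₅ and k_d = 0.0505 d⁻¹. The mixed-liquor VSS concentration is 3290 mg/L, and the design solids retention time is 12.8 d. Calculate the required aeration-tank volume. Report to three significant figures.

V ≈ 1910 m³

Rearranging the biomass balance for a CMAS with decay, V = Y·Q·ΔS·θ_c / [X·(1+k_d θ_c)] = 0.431 × 1210 × (1570 − 18.2) × 12.8 / [3290 × (1 + 0.0505 × 12.8)] = 1.04×10^7 / 5417 = 1912 m³.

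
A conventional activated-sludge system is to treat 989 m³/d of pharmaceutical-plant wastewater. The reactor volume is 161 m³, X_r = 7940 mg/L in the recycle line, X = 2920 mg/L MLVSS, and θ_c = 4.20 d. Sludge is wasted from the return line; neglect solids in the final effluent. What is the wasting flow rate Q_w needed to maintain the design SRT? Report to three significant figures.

Wasting from the return line (neglecting effluent solids): Q_w = V·X / (θ_c·X_r) = 161.0 × 2920 / (4.20 × 7940) = 14.10 m³/d.

Q_w ≈ 14.1 m³/d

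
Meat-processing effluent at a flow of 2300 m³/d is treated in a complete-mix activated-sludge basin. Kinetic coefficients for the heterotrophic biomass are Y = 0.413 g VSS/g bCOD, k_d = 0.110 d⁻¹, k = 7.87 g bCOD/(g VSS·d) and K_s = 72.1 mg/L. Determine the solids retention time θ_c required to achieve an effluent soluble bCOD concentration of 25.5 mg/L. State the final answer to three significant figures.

θ_c ≈ 1.35 d

From 1/θ_c = Y·k·S/(K_s + S) − k_d: Y·k·S/(K_s+S) = 0.413 × 7.87 × 25.5 / (72.1 + 25.5) = 0.8492 d⁻¹.
1/θ_c = 0.8492 − 0.110 = 0.7392 d⁻¹, so θ_c = 1.353 d.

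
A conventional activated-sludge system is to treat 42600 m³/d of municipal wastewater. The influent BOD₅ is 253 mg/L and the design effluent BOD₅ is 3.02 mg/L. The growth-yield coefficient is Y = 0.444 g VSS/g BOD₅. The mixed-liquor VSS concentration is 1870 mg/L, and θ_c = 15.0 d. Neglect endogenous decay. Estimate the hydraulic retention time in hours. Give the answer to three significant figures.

τ ≈ 21.4 h

V·X = Y·Q·ΔS·θ_c gives V = 0.444 × 42600 × (253 − 3.02) × 15.0 / 1870 = 37927 m³.
Hydraulic retention time τ = V/Q = 37927 / 42600 = 0.8903 d = 21.37 h.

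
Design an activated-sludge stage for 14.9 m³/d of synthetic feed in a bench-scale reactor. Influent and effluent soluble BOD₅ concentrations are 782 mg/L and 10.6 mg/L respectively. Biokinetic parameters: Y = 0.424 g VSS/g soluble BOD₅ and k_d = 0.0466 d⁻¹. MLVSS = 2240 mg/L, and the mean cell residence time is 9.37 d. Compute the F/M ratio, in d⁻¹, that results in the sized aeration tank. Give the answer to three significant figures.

Rearranging the biomass balance for a CMAS with decay, V = Y·Q·ΔS·θ_c / [X·(1+k_d θ_c)] = 0.424 × 14.9 × (782 − 10.6) × 9.37 / [2240 × (1 + 0.0466 × 9.37)] = 4.57×10^4 / 3218 = 14.19 m³.
Food-to-microorganism ratio F/M = Q S₀ / (V X) = 14.9 × 782 / (14.19 × 2240) = 0.3666 d⁻¹.

F/M ≈ 0.367 d⁻¹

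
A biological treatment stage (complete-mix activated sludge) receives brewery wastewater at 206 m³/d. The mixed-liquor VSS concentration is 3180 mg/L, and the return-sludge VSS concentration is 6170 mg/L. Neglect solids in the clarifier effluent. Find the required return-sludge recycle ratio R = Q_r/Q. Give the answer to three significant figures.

R ≈ 1.06

Solids balance on the clarifier gives (1+R)X = R·X_r, so R = X/(X_r − X) = 3180 / (6170 − 3180) = 1.064.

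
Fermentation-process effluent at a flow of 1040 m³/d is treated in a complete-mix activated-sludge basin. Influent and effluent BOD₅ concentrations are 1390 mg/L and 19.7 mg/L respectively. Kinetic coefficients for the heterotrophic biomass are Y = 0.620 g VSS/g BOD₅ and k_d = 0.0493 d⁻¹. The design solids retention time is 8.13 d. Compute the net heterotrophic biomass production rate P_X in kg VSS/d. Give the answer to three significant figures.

Correct the yield for decay: Y_obs = Y/(1 + k_d θ_c) = 0.620 / (1 + 0.0493 × 8.13) = 0.620 / 1.401 = 0.4426.
Substrate removed = Q·(S₀ − S) = 1040 m³/d × (1390 − 19.7) g/m³ = 1.43×10^6 g/d = 1425 kg/d.
Biomass produced: P_X = Y_obs·Q·ΔS = 0.4426 × 1425 ≈ 630.8 kg VSS/d.

P_X ≈ 631 kg VSS/d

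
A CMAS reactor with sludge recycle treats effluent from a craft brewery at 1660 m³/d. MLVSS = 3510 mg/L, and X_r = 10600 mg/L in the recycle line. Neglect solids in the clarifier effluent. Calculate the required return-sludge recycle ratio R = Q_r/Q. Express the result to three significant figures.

R = Q_r/Q = X/(X_r − X) = 3510 / (10600 − 3510) = 0.4951.

R ≈ 0.495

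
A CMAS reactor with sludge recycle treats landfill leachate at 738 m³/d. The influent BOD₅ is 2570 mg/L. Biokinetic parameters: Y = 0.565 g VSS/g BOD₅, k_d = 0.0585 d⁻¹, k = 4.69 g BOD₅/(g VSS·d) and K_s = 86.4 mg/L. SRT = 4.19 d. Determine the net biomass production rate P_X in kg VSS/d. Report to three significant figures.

From the Monod/SRT balance for a CMAS, S = K_s·(1+k_d θ_c)/[θ_c·(Y k − k_d) − 1] = 86.4 × (1 + 0.0585 × 4.19) / [4.19 × (0.565 × 4.69 − 0.0585) − 1] = 107.6 / 9.858 = 10.91 mg/L.
Y_obs = Y / (1 + k_d θ_c) = 0.565 / (1 + 0.0585 × 4.19) = 0.565 / 1.245 = 0.4538.
ΔS = 2570 − 10.9 = 2559 mg/L, so the substrate removal rate is 738 × 2559/1000 = 1889 kg BOD₅/d.
Biomass produced: P_X = Y_obs·Q·ΔS = 0.4538 × 1889 ≈ 857.0 kg VSS/d.

P_X ≈ 857 kg VSS/d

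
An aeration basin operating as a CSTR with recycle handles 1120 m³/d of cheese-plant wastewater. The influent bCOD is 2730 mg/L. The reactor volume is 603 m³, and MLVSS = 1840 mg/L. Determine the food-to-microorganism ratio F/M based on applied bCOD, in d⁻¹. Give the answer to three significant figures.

F/M = Q·S₀ / (V·X) = 1120 × 2730 / (603.0 × 1840) = 2.756 g bCOD·(g VSS·d)⁻¹.

F/M ≈ 2.76 d⁻¹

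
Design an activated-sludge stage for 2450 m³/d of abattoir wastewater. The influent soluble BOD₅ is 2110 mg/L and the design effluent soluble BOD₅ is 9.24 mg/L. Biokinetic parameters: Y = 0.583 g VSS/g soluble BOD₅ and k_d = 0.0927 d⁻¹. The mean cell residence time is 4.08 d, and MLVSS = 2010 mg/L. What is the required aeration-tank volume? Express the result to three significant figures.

Steady-state biomass mass balance: V·X·(1 + k_d·θ_c) = Y·Q·(S₀ − S)·θ_c, so V = 0.583 × 2450 × (2110 − 9.24) × 4.08 / [2010 × (1 + 0.0927 × 4.08)] = 1.22×10^7 / 2770 = 4419 m³.

V ≈ 4420 m³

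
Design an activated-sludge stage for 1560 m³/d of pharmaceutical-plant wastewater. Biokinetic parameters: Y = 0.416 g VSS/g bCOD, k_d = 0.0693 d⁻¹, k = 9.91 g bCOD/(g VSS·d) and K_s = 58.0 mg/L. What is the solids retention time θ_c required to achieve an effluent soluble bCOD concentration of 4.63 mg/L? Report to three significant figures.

θ_c ≈ 4.25 d

Specific growth rate at S = 4.63 mg/L: μ = YkS/(K_s+S) = 0.416·9.91·4.63/(58.0+4.63) = 0.3048 d⁻¹.
θ_c = 1/(μ − k_d) = 1/(0.3048 − 0.0693) = 1/0.2355 = 4.247 d.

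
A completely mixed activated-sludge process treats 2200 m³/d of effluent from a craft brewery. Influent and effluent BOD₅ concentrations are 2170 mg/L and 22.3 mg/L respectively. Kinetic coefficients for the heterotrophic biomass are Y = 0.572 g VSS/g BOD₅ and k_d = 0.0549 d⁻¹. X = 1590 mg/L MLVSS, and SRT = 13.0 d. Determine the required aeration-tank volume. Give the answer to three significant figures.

V ≈ 12900 m³

Rearranging the biomass balance for a CMAS with decay, V = Y·Q·ΔS·θ_c / [X·(1+k_d θ_c)] = 0.572 × 2200 × (2170 − 22.3) × 13.0 / [1590 × (1 + 0.0549 × 13.0)] = 3.51×10^7 / 2725 = 12894 m³.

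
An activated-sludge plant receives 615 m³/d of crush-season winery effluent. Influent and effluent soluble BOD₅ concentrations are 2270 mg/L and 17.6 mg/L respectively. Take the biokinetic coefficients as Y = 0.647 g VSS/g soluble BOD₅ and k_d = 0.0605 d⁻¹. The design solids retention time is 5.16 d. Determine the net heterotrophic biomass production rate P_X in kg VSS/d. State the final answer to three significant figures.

P_X ≈ 683 kg VSS/d

The observed yield is Y_obs = Y/(1 + k_d·θ_c) = 0.647 / (1 + 0.0605 × 5.16) = 0.647 / 1.312 = 0.4931 g VSS per g soluble BOD₅ removed.
Substrate removed = Q·(S₀ − S) = 615 m³/d × (2270 − 17.6) g/m³ = 1.39×10^6 g/d = 1385 kg/d.
Biomass produced: P_X = Y_obs·Q·ΔS = 0.4931 × 1385 ≈ 683.0 kg VSS/d.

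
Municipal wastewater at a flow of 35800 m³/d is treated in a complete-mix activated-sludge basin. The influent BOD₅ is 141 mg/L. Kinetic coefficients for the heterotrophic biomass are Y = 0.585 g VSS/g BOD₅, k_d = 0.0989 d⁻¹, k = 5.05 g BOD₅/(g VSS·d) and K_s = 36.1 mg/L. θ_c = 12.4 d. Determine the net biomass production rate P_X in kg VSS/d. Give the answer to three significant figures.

Effluent substrate depends only on kinetics and SRT: S = K_s(1 + k_d θ_c) / [θ_c(Yk − k_d) − 1] = 36.1 × (1 + 0.0989 × 12.4) / [12.4 × (0.585 × 5.05 − 0.0989) − 1] = 80.37 / 34.41 = 2.336 mg/L.
Observed yield with endogenous decay: Y_obs = Y / (1 + k_d·θ_c) = 0.585 / (1 + 0.0989 × 12.4) = 0.585 / 2.226 = 0.2628 g VSS/g BOD₅.
ΔS = 141 − 2.34 = 138.7 mg/L, so the substrate removal rate is 35800 × 138.7/1000 = 4964 kg BOD₅/d.
Net biomass production P_X = Y_obs × Q·(S₀ − S) = 0.2628 × 4964 = 1304 kg VSS/d.

P_X ≈ 1300 kg VSS/d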